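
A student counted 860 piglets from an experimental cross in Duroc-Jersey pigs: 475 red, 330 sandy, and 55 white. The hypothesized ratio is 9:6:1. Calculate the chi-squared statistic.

Under the 9:6:1 hypothesis (Σ ratio = 16, N = 860):
  red: 860 × 9/16 = 483.75
  sandy: 860 × 6/16 = 322.5
  white: 860 × 1/16 = 53.75
χ² = Σ (O − E)² / E
  red: (475 − 483.75)² / 483.75 = 0.1583
  sandy: (330 − 322.5)² / 322.5 = 0.1744
  white: (55 − 53.75)² / 53.75 = 0.0291
χ² = 0.1583 + 0.1744 + 0.0291 = 0.3618 ≈ 0.362

0.362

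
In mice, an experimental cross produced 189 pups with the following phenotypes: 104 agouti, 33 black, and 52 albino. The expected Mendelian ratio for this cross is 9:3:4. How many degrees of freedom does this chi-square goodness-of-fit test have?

A goodness-of-fit test with 3 phenotype classes has df = 3 − 1 = 2.

2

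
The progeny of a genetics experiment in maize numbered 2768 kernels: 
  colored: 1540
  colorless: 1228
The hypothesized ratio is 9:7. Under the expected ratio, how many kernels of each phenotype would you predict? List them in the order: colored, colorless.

1557, 1211

Under the 9:7 hypothesis (Σ ratio = 16, N = 2768):
  colored: 2768 × 9/16 = 1557
  colorless: 2768 × 7/16 = 1211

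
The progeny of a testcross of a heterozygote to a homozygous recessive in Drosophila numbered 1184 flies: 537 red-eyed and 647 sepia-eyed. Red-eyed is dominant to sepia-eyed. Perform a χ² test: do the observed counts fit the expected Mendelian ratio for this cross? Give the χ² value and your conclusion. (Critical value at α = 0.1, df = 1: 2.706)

10.220; not consistent

A testcross of a heterozygote (Aa × aa) gives a 1:1 phenotypic ratio.
Expected counts for N = 1184 under a 1:1 ratio (total parts = 2):
  red-eyed: 1184 × 1/2 = 592
  sepia-eyed: 1184 × 1/2 = 592
χ² = Σ (O − E)² / E
  red-eyed: (537 − 592)² / 592 = 5.1098
  sepia-eyed: (647 − 592)² / 592 = 5.1098
χ² = 5.1098 + 5.1098 = 10.2196 ≈ 10.220
Degrees of freedom = 2 − 1 = 1; critical value at α = 0.1 is 2.706.
Since 10.220 > 2.706, we reject the null hypothesis — the data do not fit the 1:1 ratio.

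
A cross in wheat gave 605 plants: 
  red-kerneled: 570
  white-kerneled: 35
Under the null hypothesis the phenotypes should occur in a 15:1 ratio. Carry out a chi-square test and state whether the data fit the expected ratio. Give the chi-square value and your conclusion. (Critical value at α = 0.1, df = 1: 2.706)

Total ratio parts = 16. Expected numbers out of 605:
  red-kerneled: 605 × 15/16 = 567.1875
  white-kerneled: 605 × 1/16 = 37.8125
χ² = Σ (O − E)² / E
  red-kerneled: (570 − 567.1875)² / 567.1875 = 0.0139
  white-kerneled: (35 − 37.8125)² / 37.8125 = 0.2092
χ² = 0.0139 + 0.2092 = 0.2231 ≈ 0.223
Degrees of freedom = 2 − 1 = 1; critical value at α = 0.1 is 2.706.
Since 0.223 < 2.706, we fail to reject the null hypothesis — the data are consistent with the 15:1 ratio.

0.223; consistent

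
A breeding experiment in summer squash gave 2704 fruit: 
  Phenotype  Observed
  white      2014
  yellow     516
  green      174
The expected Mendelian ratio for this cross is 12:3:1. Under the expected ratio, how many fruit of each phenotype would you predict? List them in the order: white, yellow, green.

The 12:3:1 ratio has 16 parts, so with N = 2704 the expected counts are:
  white: 2704 × 12/16 = 2028
  yellow: 2704 × 3/16 = 507
  green: 2704 × 1/16 = 169

2028, 507, 169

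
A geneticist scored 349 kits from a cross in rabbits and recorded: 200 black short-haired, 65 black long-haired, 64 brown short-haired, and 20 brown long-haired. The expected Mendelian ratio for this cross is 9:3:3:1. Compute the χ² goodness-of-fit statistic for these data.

0.254

Under the 9:3:3:1 hypothesis (Σ ratio = 16, N = 349):
  black short-haired: 349 × 9/16 = 196.3125
  black long-haired: 349 × 3/16 = 65.4375
  brown short-haired: 349 × 3/16 = 65.4375
  brown long-haired: 349 × 1/16 = 21.8125
χ² = Σ (O − E)² / E
  black short-haired: (200 − 196.3125)² / 196.3125 = 0.0693
  black long-haired: (65 − 65.4375)² / 65.4375 = 0.0029
  brown short-haired: (64 − 65.4375)² / 65.4375 = 0.0316
  brown long-haired: (20 − 21.8125)² / 21.8125 = 0.1506
χ² = 0.0693 + 0.0029 + 0.0316 + 0.1506 = 0.2544 ≈ 0.254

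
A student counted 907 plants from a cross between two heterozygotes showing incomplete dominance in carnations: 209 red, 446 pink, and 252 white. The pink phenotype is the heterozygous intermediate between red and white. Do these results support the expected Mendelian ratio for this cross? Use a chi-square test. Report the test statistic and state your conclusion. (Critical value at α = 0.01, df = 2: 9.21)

With incomplete dominance, a heterozygote × heterozygote cross gives a 1:2:1 phenotypic ratio.
The 1:2:1 ratio has 4 parts, so with N = 907 the expected counts are:
  red: 907 × 1/4 = 226.75
  pink: 907 × 2/4 = 453.5
  white: 907 × 1/4 = 226.75
χ² = Σ (O − E)² / E
  red: (209 − 226.75)² / 226.75 = 1.3895
  pink: (446 − 453.5)² / 453.5 = 0.1240
  white: (252 − 226.75)² / 226.75 = 2.8117
χ² = 1.3895 + 0.1240 + 2.8117 = 4.3252 ≈ 4.325
Degrees of freedom = 3 − 1 = 2; critical value at α = 0.01 is 9.21.
Since 4.325 < 9.21, we fail to reject the null hypothesis — the data are consistent with the 1:2:1 ratio.

4.325; consistent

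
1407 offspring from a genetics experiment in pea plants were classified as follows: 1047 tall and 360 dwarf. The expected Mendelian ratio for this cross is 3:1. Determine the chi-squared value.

0.258

Total ratio parts = 4. Expected numbers out of 1407:
  tall: 1407 × 3/4 = 1055.25
  dwarf: 1407 × 1/4 = 351.75
χ² = Σ (O − E)² / E
  tall: (1047 − 1055.25)² / 1055.25 = 0.0645
  dwarf: (360 − 351.75)² / 351.75 = 0.1935
χ² = 0.0645 + 0.1935 = 0.258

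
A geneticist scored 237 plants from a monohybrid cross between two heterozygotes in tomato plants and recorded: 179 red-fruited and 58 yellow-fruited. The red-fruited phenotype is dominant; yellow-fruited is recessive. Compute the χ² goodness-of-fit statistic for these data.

For a monohybrid cross between heterozygotes with complete dominance, the expected phenotypic ratio is 3:1.
Total ratio parts = 4. Expected numbers out of 237:
  red-fruited: 237 × 3/4 = 177.75
  yellow-fruited: 237 × 1/4 = 59.25
χ² = Σ (O − E)² / E
  red-fruited: (179 − 177.75)² / 177.75 = 0.0088
  yellow-fruited: (58 − 59.25)² / 59.25 = 0.0264
χ² = 0.0088 + 0.0264 = 0.0352 ≈ 0.035

0.035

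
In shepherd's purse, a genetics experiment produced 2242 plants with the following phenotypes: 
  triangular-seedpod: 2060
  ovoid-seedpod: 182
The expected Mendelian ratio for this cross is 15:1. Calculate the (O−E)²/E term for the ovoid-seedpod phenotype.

Total ratio parts = 16. Expected numbers out of 2242:
  triangular-seedpod: 2242 × 15/16 = 2101.875
  ovoid-seedpod: 2242 × 1/16 = 140.125
Contribution of ovoid-seedpod: (182 − 140.125)² / 140.125 = 12.5139

12.514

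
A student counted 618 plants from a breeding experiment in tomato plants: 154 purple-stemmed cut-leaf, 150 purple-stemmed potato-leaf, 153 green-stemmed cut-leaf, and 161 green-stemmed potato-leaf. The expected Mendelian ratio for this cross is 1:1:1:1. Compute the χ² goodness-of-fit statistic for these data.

Expected counts for N = 618 under a 1:1:1:1 ratio (total parts = 4):
  purple-stemmed cut-leaf: 618 × 1/4 = 154.5
  purple-stemmed potato-leaf: 618 × 1/4 = 154.5
  green-stemmed cut-leaf: 618 × 1/4 = 154.5
  green-stemmed potato-leaf: 618 × 1/4 = 154.5
χ² = Σ (O − E)² / E
  purple-stemmed cut-leaf: (154 − 154.5)² / 154.5 = 0.0016
  purple-stemmed potato-leaf: (150 − 154.5)² / 154.5 = 0.1311
  green-stemmed cut-leaf: (153 − 154.5)² / 154.5 = 0.0146
  green-stemmed potato-leaf: (161 − 154.5)² / 154.5 = 0.2735
χ² = 0.0016 + 0.1311 + 0.0146 + 0.2735 = 0.4208 ≈ 0.421

0.421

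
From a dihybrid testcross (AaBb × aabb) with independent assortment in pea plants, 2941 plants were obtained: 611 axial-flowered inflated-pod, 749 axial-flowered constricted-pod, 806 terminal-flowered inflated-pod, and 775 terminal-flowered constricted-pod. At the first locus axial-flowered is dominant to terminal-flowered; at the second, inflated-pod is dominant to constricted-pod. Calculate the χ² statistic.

A dihybrid testcross with independent assortment gives a 1:1:1:1 ratio.
Expected counts for N = 2941 under a 1:1:1:1 ratio (total parts = 4):
  axial-flowered inflated-pod: 2941 × 1/4 = 735.25
  axial-flowered constricted-pod: 2941 × 1/4 = 735.25
  terminal-flowered inflated-pod: 2941 × 1/4 = 735.25
  terminal-flowered constricted-pod: 2941 × 1/4 = 735.25
χ² = Σ (O − E)² / E
  axial-flowered inflated-pod: (611 − 735.25)² / 735.25 = 20.9970
  axial-flowered constricted-pod: (749 − 735.25)² / 735.25 = 0.2571
  terminal-flowered inflated-pod: (806 − 735.25)² / 735.25 = 6.8080
  terminal-flowered constricted-pod: (775 − 735.25)² / 735.25 = 2.1490
χ² = 20.9970 + 0.2571 + 6.8080 + 2.1490 = 30.2111 ≈ 30.211

30.211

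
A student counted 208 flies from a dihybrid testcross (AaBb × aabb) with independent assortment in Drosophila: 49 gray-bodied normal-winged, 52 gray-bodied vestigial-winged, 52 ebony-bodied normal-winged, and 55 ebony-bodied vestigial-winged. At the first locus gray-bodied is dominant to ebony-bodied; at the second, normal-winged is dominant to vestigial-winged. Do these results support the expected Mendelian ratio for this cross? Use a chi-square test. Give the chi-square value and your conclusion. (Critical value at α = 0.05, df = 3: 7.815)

0.346; consistent

A dihybrid testcross with independent assortment gives a 1:1:1:1 ratio.
Total ratio parts = 4. Expected numbers out of 208:
  gray-bodied normal-winged: 208 × 1/4 = 52
  gray-bodied vestigial-winged: 208 × 1/4 = 52
  ebony-bodied normal-winged: 208 × 1/4 = 52
  ebony-bodied vestigial-winged: 208 × 1/4 = 52
χ² = Σ (O − E)² / E
  gray-bodied normal-winged: (49 − 52)² / 52 = 0.1731
  gray-bodied vestigial-winged: (52 − 52)² / 52 = 0.0000
  ebony-bodied normal-winged: (52 − 52)² / 52 = 0.0000
  ebony-bodied vestigial-winged: (55 − 52)² / 52 = 0.1731
χ² = 0.1731 + 0.0000 + 0.0000 + 0.1731 = 0.3462 ≈ 0.346
Degrees of freedom = 4 − 1 = 3; critical value at α = 0.05 is 7.815.
Since 0.346 < 7.815, we fail to reject the null hypothesis — the data are consistent with the 1:1:1:1 ratio.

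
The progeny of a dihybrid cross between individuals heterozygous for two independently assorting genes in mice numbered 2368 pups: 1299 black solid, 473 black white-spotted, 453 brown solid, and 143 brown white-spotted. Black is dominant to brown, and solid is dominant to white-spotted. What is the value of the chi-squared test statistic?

3.063

A dihybrid F₂ with independent assortment and complete dominance at both loci gives a 9:3:3:1 phenotypic ratio.
Total ratio parts = 16. Expected numbers out of 2368:
  black solid: 2368 × 9/16 = 1332
  black white-spotted: 2368 × 3/16 = 444
  brown solid: 2368 × 3/16 = 444
  brown white-spotted: 2368 × 1/16 = 148
χ² = Σ (O − E)² / E
  black solid: (1299 − 1332)² / 1332 = 0.8176
  black white-spotted: (473 − 444)² / 444 = 1.8941
  brown solid: (453 − 444)² / 444 = 0.1824
  brown white-spotted: (143 − 148)² / 148 = 0.1689
χ² = 0.8176 + 1.8941 + 0.1824 + 0.1689 = 3.063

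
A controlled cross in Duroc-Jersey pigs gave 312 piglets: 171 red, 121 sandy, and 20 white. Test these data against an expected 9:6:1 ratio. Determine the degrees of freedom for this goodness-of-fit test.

A goodness-of-fit test with 3 phenotype classes has df = 3 − 1 = 2.

2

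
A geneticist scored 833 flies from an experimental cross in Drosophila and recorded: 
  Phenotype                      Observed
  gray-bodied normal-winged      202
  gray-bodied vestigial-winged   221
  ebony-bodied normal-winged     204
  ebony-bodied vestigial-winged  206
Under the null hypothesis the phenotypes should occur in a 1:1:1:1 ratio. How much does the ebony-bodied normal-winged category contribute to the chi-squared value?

Expected counts for N = 833 under a 1:1:1:1 ratio (total parts = 4):
  gray-bodied normal-winged: 833 × 1/4 = 208.25
  gray-bodied vestigial-winged: 833 × 1/4 = 208.25
  ebony-bodied normal-winged: 833 × 1/4 = 208.25
  ebony-bodied vestigial-winged: 833 × 1/4 = 208.25
Contribution of ebony-bodied normal-winged: (204 − 208.25)² / 208.25 = 0.0867

0.087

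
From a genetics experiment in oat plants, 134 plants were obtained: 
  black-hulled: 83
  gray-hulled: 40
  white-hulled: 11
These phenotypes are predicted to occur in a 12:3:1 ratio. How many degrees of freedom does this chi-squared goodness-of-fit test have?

A goodness-of-fit test with 3 phenotype classes has df = 3 − 1 = 2.

2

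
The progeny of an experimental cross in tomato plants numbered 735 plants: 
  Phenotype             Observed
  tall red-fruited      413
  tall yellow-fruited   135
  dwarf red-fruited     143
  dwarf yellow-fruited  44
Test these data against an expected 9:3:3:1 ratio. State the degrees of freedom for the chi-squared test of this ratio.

3

A goodness-of-fit test with 4 phenotype classes has df = 4 − 1 = 3.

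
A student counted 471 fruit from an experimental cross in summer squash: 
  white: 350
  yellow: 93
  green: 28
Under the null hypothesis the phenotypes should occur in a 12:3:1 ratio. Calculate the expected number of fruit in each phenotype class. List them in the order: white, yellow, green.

353.25, 88.3125, 29.4375

The 12:3:1 ratio has 16 parts, so with N = 471 the expected counts are:
  white: 471 × 12/16 = 353.25
  yellow: 471 × 3/16 = 88.3125
  green: 471 × 1/16 = 29.4375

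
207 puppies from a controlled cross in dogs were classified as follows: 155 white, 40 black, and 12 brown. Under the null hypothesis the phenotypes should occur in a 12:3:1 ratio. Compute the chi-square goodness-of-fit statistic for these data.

0.105

The 12:3:1 ratio has 16 parts, so with N = 207 the expected counts are:
  white: 207 × 12/16 = 155.25
  black: 207 × 3/16 = 38.8125
  brown: 207 × 1/16 = 12.9375
χ² = Σ (O − E)² / E
  white: (155 − 155.25)² / 155.25 = 0.0004
  black: (40 − 38.8125)² / 38.8125 = 0.0363
  brown: (12 − 12.9375)² / 12.9375 = 0.0679
χ² = 0.0004 + 0.0363 + 0.0679 = 0.1046 ≈ 0.105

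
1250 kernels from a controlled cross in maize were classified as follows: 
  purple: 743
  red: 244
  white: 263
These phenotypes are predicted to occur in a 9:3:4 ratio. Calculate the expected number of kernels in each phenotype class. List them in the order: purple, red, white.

703.125, 234.375, 312.5

The 9:3:4 ratio has 16 parts, so with N = 1250 the expected counts are:
  purple: 1250 × 9/16 = 703.125
  red: 1250 × 3/16 = 234.375
  white: 1250 × 4/16 = 312.5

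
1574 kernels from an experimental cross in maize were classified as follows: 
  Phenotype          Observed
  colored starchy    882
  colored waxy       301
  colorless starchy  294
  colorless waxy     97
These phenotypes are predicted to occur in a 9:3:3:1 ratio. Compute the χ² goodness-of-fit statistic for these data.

The 9:3:3:1 ratio has 16 parts, so with N = 1574 the expected counts are:
  colored starchy: 1574 × 9/16 = 885.375
  colored waxy: 1574 × 3/16 = 295.125
  colorless starchy: 1574 × 3/16 = 295.125
  colorless waxy: 1574 × 1/16 = 98.375
χ² = Σ (O − E)² / E
  colored starchy: (882 − 885.375)² / 885.375 = 0.0129
  colored waxy: (301 − 295.125)² / 295.125 = 0.1170
  colorless starchy: (294 − 295.125)² / 295.125 = 0.0043
  colorless waxy: (97 − 98.375)² / 98.375 = 0.0192
χ² = 0.0129 + 0.1170 + 0.0043 + 0.0192 = 0.1534 ≈ 0.153

0.153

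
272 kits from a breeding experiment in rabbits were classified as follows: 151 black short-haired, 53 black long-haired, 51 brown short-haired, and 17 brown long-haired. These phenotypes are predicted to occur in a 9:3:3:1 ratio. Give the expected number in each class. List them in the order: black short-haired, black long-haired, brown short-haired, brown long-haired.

Expected counts for N = 272 under a 9:3:3:1 ratio (total parts = 16):
  black short-haired: 272 × 9/16 = 153
  black long-haired: 272 × 3/16 = 51
  brown short-haired: 272 × 3/16 = 51
  brown long-haired: 272 × 1/16 = 17

153, 51, 51, 17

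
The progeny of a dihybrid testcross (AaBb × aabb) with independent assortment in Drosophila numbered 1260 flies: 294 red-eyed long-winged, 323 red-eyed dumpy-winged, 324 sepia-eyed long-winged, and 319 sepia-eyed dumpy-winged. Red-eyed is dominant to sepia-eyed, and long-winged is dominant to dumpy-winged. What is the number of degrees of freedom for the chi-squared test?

A dihybrid testcross with independent assortment gives a 1:1:1:1 ratio.
A goodness-of-fit test with 4 phenotype classes has df = 4 − 1 = 3.

3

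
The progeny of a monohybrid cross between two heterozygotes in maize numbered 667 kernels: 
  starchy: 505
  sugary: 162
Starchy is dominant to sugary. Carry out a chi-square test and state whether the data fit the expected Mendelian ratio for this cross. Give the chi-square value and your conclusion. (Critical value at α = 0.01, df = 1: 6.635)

For a monohybrid cross between heterozygotes with complete dominance, the expected phenotypic ratio is 3:1.
Total ratio parts = 4. Expected numbers out of 667:
  starchy: 667 × 3/4 = 500.25
  sugary: 667 × 1/4 = 166.75
χ² = Σ (O − E)² / E
  starchy: (505 − 500.25)² / 500.25 = 0.0451
  sugary: (162 − 166.75)² / 166.75 = 0.1353
χ² = 0.0451 + 0.1353 = 0.1804 ≈ 0.180
Degrees of freedom = 2 − 1 = 1; critical value at α = 0.01 is 6.635.
Since 0.180 < 6.635, we fail to reject the null hypothesis — the data are consistent with the 3:1 ratio.

0.180; consistent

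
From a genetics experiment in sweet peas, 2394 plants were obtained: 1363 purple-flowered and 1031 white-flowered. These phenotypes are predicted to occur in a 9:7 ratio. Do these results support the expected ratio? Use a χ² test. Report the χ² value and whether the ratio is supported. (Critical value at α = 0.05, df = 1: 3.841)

0.455; consistent

Under the 9:7 hypothesis (Σ ratio = 16, N = 2394):
  purple-flowered: 2394 × 9/16 = 1346.625
  white-flowered: 2394 × 7/16 = 1047.375
χ² = Σ (O − E)² / E
  purple-flowered: (1363 − 1346.625)² / 1346.625 = 0.1991
  white-flowered: (1031 − 1047.375)² / 1047.375 = 0.2560
χ² = 0.1991 + 0.2560 = 0.4551 ≈ 0.455
Degrees of freedom = 2 − 1 = 1; critical value at α = 0.05 is 3.841.
Since 0.455 < 3.841, we fail to reject the null hypothesis — the data are consistent with the 9:7 ratio.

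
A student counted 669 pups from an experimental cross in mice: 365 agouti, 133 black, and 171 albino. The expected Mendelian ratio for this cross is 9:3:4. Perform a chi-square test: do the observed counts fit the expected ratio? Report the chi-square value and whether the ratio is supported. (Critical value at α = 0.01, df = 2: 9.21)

0.880; consistent

Total ratio parts = 16. Expected numbers out of 669:
  agouti: 669 × 9/16 = 376.3125
  black: 669 × 3/16 = 125.4375
  albino: 669 × 4/16 = 167.25
χ² = Σ (O − E)² / E
  agouti: (365 − 376.3125)² / 376.3125 = 0.3401
  black: (133 − 125.4375)² / 125.4375 = 0.4559
  albino: (171 − 167.25)² / 167.25 = 0.0841
χ² = 0.3401 + 0.4559 + 0.0841 = 0.8801 ≈ 0.880
Degrees of freedom = 3 − 1 = 2; critical value at α = 0.01 is 9.21.
Since 0.880 < 9.21, we fail to reject the null hypothesis — the data are consistent with the 9:3:4 ratio.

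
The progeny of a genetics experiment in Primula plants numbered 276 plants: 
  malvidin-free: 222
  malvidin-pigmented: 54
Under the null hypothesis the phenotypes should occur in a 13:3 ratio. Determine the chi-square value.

0.120

Total ratio parts = 16. Expected numbers out of 276:
  malvidin-free: 276 × 13/16 = 224.25
  malvidin-pigmented: 276 × 3/16 = 51.75
χ² = Σ (O − E)² / E
  malvidin-free: (222 − 224.25)² / 224.25 = 0.0226
  malvidin-pigmented: (54 − 51.75)² / 51.75 = 0.0978
χ² = 0.0226 + 0.0978 = 0.1204 ≈ 0.120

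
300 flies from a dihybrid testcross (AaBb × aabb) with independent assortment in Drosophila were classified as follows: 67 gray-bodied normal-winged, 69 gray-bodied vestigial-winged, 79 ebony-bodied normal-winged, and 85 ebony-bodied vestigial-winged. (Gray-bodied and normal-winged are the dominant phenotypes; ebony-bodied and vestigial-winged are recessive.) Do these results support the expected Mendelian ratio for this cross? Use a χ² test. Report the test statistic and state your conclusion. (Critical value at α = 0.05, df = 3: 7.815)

2.880; consistent

A dihybrid testcross with independent assortment gives a 1:1:1:1 ratio.
Under the 1:1:1:1 hypothesis (Σ ratio = 4, N = 300):
  gray-bodied normal-winged: 300 × 1/4 = 75
  gray-bodied vestigial-winged: 300 × 1/4 = 75
  ebony-bodied normal-winged: 300 × 1/4 = 75
  ebony-bodied vestigial-winged: 300 × 1/4 = 75
χ² = Σ (O − E)² / E
  gray-bodied normal-winged: (67 − 75)² / 75 = 0.8533
  gray-bodied vestigial-winged: (69 − 75)² / 75 = 0.4800
  ebony-bodied normal-winged: (79 − 75)² / 75 = 0.2133
  ebony-bodied vestigial-winged: (85 − 75)² / 75 = 1.3333
χ² = 0.8533 + 0.4800 + 0.2133 + 1.3333 = 2.8799 ≈ 2.880
Degrees of freedom = 4 − 1 = 3; critical value at α = 0.05 is 7.815.
Since 2.880 < 7.815, we fail to reject the null hypothesis — the data are consistent with the 1:1:1:1 ratio.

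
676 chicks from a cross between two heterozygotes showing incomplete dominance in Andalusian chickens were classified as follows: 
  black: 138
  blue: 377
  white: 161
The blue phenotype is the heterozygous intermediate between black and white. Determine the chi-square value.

10.565

With incomplete dominance, a heterozygote × heterozygote cross gives a 1:2:1 phenotypic ratio.
Under the 1:2:1 hypothesis (Σ ratio = 4, N = 676):
  black: 676 × 1/4 = 169
  blue: 676 × 2/4 = 338
  white: 676 × 1/4 = 169
χ² = Σ (O − E)² / E
  black: (138 − 169)² / 169 = 5.6864
  blue: (377 − 338)² / 338 = 4.5000
  white: (161 − 169)² / 169 = 0.3787
χ² = 5.6864 + 4.5000 + 0.3787 = 10.5651 ≈ 10.565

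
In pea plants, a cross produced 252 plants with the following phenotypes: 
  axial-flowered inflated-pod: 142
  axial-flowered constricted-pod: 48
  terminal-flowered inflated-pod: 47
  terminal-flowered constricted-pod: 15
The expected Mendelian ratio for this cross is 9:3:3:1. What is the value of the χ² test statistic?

0.049

The 9:3:3:1 ratio has 16 parts, so with N = 252 the expected counts are:
  axial-flowered inflated-pod: 252 × 9/16 = 141.75
  axial-flowered constricted-pod: 252 × 3/16 = 47.25
  terminal-flowered inflated-pod: 252 × 3/16 = 47.25
  terminal-flowered constricted-pod: 252 × 1/16 = 15.75
χ² = Σ (O − E)² / E
  axial-flowered inflated-pod: (142 − 141.75)² / 141.75 = 0.0004
  axial-flowered constricted-pod: (48 − 47.25)² / 47.25 = 0.0119
  terminal-flowered inflated-pod: (47 − 47.25)² / 47.25 = 0.0013
  terminal-flowered constricted-pod: (15 − 15.75)² / 15.75 = 0.0357
χ² = 0.0004 + 0.0119 + 0.0013 + 0.0357 = 0.0493 ≈ 0.049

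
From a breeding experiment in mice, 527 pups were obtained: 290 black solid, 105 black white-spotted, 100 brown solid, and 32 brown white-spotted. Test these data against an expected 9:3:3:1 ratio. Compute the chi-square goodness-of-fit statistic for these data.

The 9:3:3:1 ratio has 16 parts, so with N = 527 the expected counts are:
  black solid: 527 × 9/16 = 296.4375
  black white-spotted: 527 × 3/16 = 98.8125
  brown solid: 527 × 3/16 = 98.8125
  brown white-spotted: 527 × 1/16 = 32.9375
χ² = Σ (O − E)² / E
  black solid: (290 − 296.4375)² / 296.4375 = 0.1398
  black white-spotted: (105 − 98.8125)² / 98.8125 = 0.3875
  brown solid: (100 − 98.8125)² / 98.8125 = 0.0143
  brown white-spotted: (32 − 32.9375)² / 32.9375 = 0.0267
χ² = 0.1398 + 0.3875 + 0.0143 + 0.0267 = 0.5683 ≈ 0.568

0.568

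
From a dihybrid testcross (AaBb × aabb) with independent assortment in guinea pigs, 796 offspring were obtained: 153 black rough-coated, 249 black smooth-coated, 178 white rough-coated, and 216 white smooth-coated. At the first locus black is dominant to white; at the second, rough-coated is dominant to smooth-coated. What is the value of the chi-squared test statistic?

26.864

A dihybrid testcross with independent assortment gives a 1:1:1:1 ratio.
Under the 1:1:1:1 hypothesis (Σ ratio = 4, N = 796):
  black rough-coated: 796 × 1/4 = 199
  black smooth-coated: 796 × 1/4 = 199
  white rough-coated: 796 × 1/4 = 199
  white smooth-coated: 796 × 1/4 = 199
χ² = Σ (O − E)² / E
  black rough-coated: (153 − 199)² / 199 = 10.6332
  black smooth-coated: (249 − 199)² / 199 = 12.5628
  white rough-coated: (178 − 199)² / 199 = 2.2161
  white smooth-coated: (216 − 199)² / 199 = 1.4523
χ² = 10.6332 + 12.5628 + 2.2161 + 1.4523 = 26.8644 ≈ 26.864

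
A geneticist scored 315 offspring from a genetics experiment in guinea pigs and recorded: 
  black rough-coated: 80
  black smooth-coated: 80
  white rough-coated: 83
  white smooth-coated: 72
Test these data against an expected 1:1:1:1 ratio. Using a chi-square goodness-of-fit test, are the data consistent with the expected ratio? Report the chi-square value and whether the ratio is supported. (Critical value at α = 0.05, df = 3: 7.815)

Total ratio parts = 4. Expected numbers out of 315:
  black rough-coated: 315 × 1/4 = 78.75
  black smooth-coated: 315 × 1/4 = 78.75
  white rough-coated: 315 × 1/4 = 78.75
  white smooth-coated: 315 × 1/4 = 78.75
χ² = Σ (O − E)² / E
  black rough-coated: (80 − 78.75)² / 78.75 = 0.0198
  black smooth-coated: (80 − 78.75)² / 78.75 = 0.0198
  white rough-coated: (83 − 78.75)² / 78.75 = 0.2294
  white smooth-coated: (72 − 78.75)² / 78.75 = 0.5786
χ² = 0.0198 + 0.0198 + 0.2294 + 0.5786 = 0.8476 ≈ 0.848
Degrees of freedom = 4 − 1 = 3; critical value at α = 0.05 is 7.815.
Since 0.848 < 7.815, we fail to reject the null hypothesis — the data are consistent with the 1:1:1:1 ratio.

0.848; consistent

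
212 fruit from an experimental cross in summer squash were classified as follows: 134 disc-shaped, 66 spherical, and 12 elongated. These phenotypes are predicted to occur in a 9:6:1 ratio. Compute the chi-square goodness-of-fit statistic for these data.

4.235

Total ratio parts = 16. Expected numbers out of 212:
  disc-shaped: 212 × 9/16 = 119.25
  spherical: 212 × 6/16 = 79.5
  elongated: 212 × 1/16 = 13.25
χ² = Σ (O − E)² / E
  disc-shaped: (134 − 119.25)² / 119.25 = 1.8244
  spherical: (66 − 79.5)² / 79.5 = 2.2925
  elongated: (12 − 13.25)² / 13.25 = 0.1179
χ² = 1.8244 + 2.2925 + 0.1179 = 4.2348 ≈ 4.235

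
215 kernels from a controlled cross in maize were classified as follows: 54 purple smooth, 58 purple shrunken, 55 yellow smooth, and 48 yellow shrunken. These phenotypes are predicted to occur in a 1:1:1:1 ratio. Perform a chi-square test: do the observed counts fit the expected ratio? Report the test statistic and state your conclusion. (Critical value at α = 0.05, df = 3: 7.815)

Total ratio parts = 4. Expected numbers out of 215:
  purple smooth: 215 × 1/4 = 53.75
  purple shrunken: 215 × 1/4 = 53.75
  yellow smooth: 215 × 1/4 = 53.75
  yellow shrunken: 215 × 1/4 = 53.75
χ² = Σ (O − E)² / E
  purple smooth: (54 − 53.75)² / 53.75 = 0.0012
  purple shrunken: (58 − 53.75)² / 53.75 = 0.3360
  yellow smooth: (55 − 53.75)² / 53.75 = 0.0291
  yellow shrunken: (48 − 53.75)² / 53.75 = 0.6151
χ² = 0.0012 + 0.3360 + 0.0291 + 0.6151 = 0.9814 ≈ 0.981
Degrees of freedom = 4 − 1 = 3; critical value at α = 0.05 is 7.815.
Since 0.981 < 7.815, we fail to reject the null hypothesis — the data are consistent with the 1:1:1:1 ratio.

0.981; consistent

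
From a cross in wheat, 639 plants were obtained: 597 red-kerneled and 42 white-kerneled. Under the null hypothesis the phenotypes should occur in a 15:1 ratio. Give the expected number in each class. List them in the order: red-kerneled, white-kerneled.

599.0625, 39.9375

Expected counts for N = 639 under a 15:1 ratio (total parts = 16):
  red-kerneled: 639 × 15/16 = 599.0625
  white-kerneled: 639 × 1/16 = 39.9375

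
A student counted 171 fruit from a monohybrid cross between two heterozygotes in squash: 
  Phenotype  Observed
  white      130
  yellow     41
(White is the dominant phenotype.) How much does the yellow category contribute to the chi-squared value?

For a monohybrid cross between heterozygotes with complete dominance, the expected phenotypic ratio is 3:1.
Expected counts for N = 171 under a 3:1 ratio (total parts = 4):
  white: 171 × 3/4 = 128.25
  yellow: 171 × 1/4 = 42.75
Contribution of yellow: (41 − 42.75)² / 42.75 = 0.0716

0.072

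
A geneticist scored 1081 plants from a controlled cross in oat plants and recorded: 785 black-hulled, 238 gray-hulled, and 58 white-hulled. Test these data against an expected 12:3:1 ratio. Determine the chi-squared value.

8.323

Expected counts for N = 1081 under a 12:3:1 ratio (total parts = 16):
  black-hulled: 1081 × 12/16 = 810.75
  gray-hulled: 1081 × 3/16 = 202.6875
  white-hulled: 1081 × 1/16 = 67.5625
χ² = Σ (O − E)² / E
  black-hulled: (785 − 810.75)² / 810.75 = 0.8178
  gray-hulled: (238 − 202.6875)² / 202.6875 = 6.1522
  white-hulled: (58 − 67.5625)² / 67.5625 = 1.3534
χ² = 0.8178 + 6.1522 + 1.3534 = 8.3234 ≈ 8.323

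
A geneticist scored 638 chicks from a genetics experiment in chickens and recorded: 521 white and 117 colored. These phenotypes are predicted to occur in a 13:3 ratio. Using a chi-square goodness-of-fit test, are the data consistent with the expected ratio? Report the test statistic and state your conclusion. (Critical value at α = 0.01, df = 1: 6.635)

0.071; consistent

Total ratio parts = 16. Expected numbers out of 638:
  white: 638 × 13/16 = 518.375
  colored: 638 × 3/16 = 119.625
χ² = Σ (O − E)² / E
  white: (521 − 518.375)² / 518.375 = 0.0133
  colored: (117 − 119.625)² / 119.625 = 0.0576
χ² = 0.0133 + 0.0576 = 0.0709 ≈ 0.071
Degrees of freedom = 2 − 1 = 1; critical value at α = 0.01 is 6.635.
Since 0.071 < 6.635, we fail to reject the null hypothesis — the data are consistent with the 13:3 ratio.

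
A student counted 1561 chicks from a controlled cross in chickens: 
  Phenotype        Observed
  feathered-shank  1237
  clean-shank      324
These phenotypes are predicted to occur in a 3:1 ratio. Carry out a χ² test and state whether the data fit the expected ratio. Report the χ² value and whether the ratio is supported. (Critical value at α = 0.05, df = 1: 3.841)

14.996; not consistent

Under the 3:1 hypothesis (Σ ratio = 4, N = 1561):
  feathered-shank: 1561 × 3/4 = 1170.75
  clean-shank: 1561 × 1/4 = 390.25
χ² = Σ (O − E)² / E
  feathered-shank: (1237 − 1170.75)² / 1170.75 = 3.7489
  clean-shank: (324 − 390.25)² / 390.25 = 11.2468
χ² = 3.7489 + 11.2468 = 14.9957 ≈ 14.996
Degrees of freedom = 2 − 1 = 1; critical value at α = 0.05 is 3.841.
Since 14.996 > 3.841, we reject the null hypothesis — the data do not fit the 3:1 ratio.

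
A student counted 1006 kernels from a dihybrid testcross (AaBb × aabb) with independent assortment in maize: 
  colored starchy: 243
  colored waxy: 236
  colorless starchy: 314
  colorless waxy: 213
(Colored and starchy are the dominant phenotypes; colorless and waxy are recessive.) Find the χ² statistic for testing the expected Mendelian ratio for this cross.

A dihybrid testcross with independent assortment gives a 1:1:1:1 ratio.
Expected counts for N = 1006 under a 1:1:1:1 ratio (total parts = 4):
  colored starchy: 1006 × 1/4 = 251.5
  colored waxy: 1006 × 1/4 = 251.5
  colorless starchy: 1006 × 1/4 = 251.5
  colorless waxy: 1006 × 1/4 = 251.5
χ² = Σ (O − E)² / E
  colored starchy: (243 − 251.5)² / 251.5 = 0.2873
  colored waxy: (236 − 251.5)² / 251.5 = 0.9553
  colorless starchy: (314 − 251.5)² / 251.5 = 15.5318
  colorless waxy: (213 − 251.5)² / 251.5 = 5.8936
χ² = 0.2873 + 0.9553 + 15.5318 + 5.8936 = 22.668

22.668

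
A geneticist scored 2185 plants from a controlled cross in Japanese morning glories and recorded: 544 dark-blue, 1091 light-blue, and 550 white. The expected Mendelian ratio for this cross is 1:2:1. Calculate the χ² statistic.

0.037

The 1:2:1 ratio has 4 parts, so with N = 2185 the expected counts are:
  dark-blue: 2185 × 1/4 = 546.25
  light-blue: 2185 × 2/4 = 1092.5
  white: 2185 × 1/4 = 546.25
χ² = Σ (O − E)² / E
  dark-blue: (544 − 546.25)² / 546.25 = 0.0093
  light-blue: (1091 − 1092.5)² / 1092.5 = 0.0021
  white: (550 − 546.25)² / 546.25 = 0.0257
χ² = 0.0093 + 0.0021 + 0.0257 = 0.0371 ≈ 0.037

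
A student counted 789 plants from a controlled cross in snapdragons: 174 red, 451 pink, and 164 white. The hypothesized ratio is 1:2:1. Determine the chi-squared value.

Under the 1:2:1 hypothesis (Σ ratio = 4, N = 789):
  red: 789 × 1/4 = 197.25
  pink: 789 × 2/4 = 394.5
  white: 789 × 1/4 = 197.25
χ² = Σ (O − E)² / E
  red: (174 − 197.25)² / 197.25 = 2.7405
  pink: (451 − 394.5)² / 394.5 = 8.0919
  white: (164 − 197.25)² / 197.25 = 5.6049
χ² = 2.7405 + 8.0919 + 5.6049 = 16.4373 ≈ 16.437

16.437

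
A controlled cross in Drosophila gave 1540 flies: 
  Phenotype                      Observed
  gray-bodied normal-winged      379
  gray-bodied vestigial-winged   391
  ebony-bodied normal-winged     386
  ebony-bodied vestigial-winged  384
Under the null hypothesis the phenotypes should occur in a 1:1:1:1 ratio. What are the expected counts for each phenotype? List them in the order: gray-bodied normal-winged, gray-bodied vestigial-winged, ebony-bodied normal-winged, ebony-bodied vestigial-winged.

385, 385, 385, 385

Total ratio parts = 4. Expected numbers out of 1540:
  gray-bodied normal-winged: 1540 × 1/4 = 385
  gray-bodied vestigial-winged: 1540 × 1/4 = 385
  ebony-bodied normal-winged: 1540 × 1/4 = 385
  ebony-bodied vestigial-winged: 1540 × 1/4 = 385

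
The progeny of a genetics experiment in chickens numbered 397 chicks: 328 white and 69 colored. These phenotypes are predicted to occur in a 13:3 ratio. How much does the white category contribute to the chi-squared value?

0.092

Under the 13:3 hypothesis (Σ ratio = 16, N = 397):
  white: 397 × 13/16 = 322.5625
  colored: 397 × 3/16 = 74.4375
Contribution of white: (328 − 322.5625)² / 322.5625 = 0.0917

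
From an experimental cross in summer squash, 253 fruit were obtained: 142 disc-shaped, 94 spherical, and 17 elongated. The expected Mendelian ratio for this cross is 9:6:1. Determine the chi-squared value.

0.098

The 9:6:1 ratio has 16 parts, so with N = 253 the expected counts are:
  disc-shaped: 253 × 9/16 = 142.3125
  spherical: 253 × 6/16 = 94.875
  elongated: 253 × 1/16 = 15.8125
χ² = Σ (O − E)² / E
  disc-shaped: (142 − 142.3125)² / 142.3125 = 0.0007
  spherical: (94 − 94.875)² / 94.875 = 0.0081
  elongated: (17 − 15.8125)² / 15.8125 = 0.0892
χ² = 0.0007 + 0.0081 + 0.0892 = 0.098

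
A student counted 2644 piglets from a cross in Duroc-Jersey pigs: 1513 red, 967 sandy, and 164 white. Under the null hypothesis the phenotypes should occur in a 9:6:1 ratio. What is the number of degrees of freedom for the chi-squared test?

A goodness-of-fit test with 3 phenotype classes has df = 3 − 1 = 2.

2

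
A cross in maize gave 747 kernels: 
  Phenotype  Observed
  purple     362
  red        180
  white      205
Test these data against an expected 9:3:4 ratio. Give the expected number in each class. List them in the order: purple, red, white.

420.1875, 140.0625, 186.75

Total ratio parts = 16. Expected numbers out of 747:
  purple: 747 × 9/16 = 420.1875
  red: 747 × 3/16 = 140.0625
  white: 747 × 4/16 = 186.75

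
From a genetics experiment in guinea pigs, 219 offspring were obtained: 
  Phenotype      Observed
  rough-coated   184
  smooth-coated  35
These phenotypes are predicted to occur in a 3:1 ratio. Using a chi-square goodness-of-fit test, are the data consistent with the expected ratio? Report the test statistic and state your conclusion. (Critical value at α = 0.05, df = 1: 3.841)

Under the 3:1 hypothesis (Σ ratio = 4, N = 219):
  rough-coated: 219 × 3/4 = 164.25
  smooth-coated: 219 × 1/4 = 54.75
χ² = Σ (O − E)² / E
  rough-coated: (184 − 164.25)² / 164.25 = 2.3748
  smooth-coated: (35 − 54.75)² / 54.75 = 7.1244
χ² = 2.3748 + 7.1244 = 9.4992 ≈ 9.499
Degrees of freedom = 2 − 1 = 1; critical value at α = 0.05 is 3.841.
Since 9.499 > 3.841, we reject the null hypothesis — the data do not fit the 3:1 ratio.

9.499; not consistent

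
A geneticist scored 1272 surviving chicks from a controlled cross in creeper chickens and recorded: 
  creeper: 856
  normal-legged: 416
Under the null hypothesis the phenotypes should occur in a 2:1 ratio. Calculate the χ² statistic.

0.226

The 2:1 ratio has 3 parts, so with N = 1272 the expected counts are:
  creeper: 1272 × 2/3 = 848
  normal-legged: 1272 × 1/3 = 424
χ² = Σ (O − E)² / E
  creeper: (856 − 848)² / 848 = 0.0755
  normal-legged: (416 − 424)² / 424 = 0.1509
χ² = 0.0755 + 0.1509 = 0.2264 ≈ 0.226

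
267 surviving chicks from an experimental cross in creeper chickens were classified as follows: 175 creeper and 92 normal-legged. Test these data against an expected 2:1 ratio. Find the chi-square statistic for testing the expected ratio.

Total ratio parts = 3. Expected numbers out of 267:
  creeper: 267 × 2/3 = 178
  normal-legged: 267 × 1/3 = 89
χ² = Σ (O − E)² / E
  creeper: (175 − 178)² / 178 = 0.0506
  normal-legged: (92 − 89)² / 89 = 0.1011
χ² = 0.0506 + 0.1011 = 0.1517 ≈ 0.152

0.152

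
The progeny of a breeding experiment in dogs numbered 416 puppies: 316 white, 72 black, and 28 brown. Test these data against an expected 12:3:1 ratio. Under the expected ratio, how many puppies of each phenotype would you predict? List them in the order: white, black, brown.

312, 78, 26

Expected counts for N = 416 under a 12:3:1 ratio (total parts = 16):
  white: 416 × 12/16 = 312
  black: 416 × 3/16 = 78
  brown: 416 × 1/16 = 26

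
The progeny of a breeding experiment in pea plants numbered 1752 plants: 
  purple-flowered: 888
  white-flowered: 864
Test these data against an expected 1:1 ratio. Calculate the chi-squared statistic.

0.329

Under the 1:1 hypothesis (Σ ratio = 2, N = 1752):
  purple-flowered: 1752 × 1/2 = 876
  white-flowered: 1752 × 1/2 = 876
χ² = Σ (O − E)² / E
  purple-flowered: (888 − 876)² / 876 = 0.1644
  white-flowered: (864 − 876)² / 876 = 0.1644
χ² = 0.1644 + 0.1644 = 0.3288 ≈ 0.329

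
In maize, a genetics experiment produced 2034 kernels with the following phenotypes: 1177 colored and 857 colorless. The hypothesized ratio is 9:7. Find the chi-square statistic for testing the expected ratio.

2.159

Under the 9:7 hypothesis (Σ ratio = 16, N = 2034):
  colored: 2034 × 9/16 = 1144.125
  colorless: 2034 × 7/16 = 889.875
χ² = Σ (O − E)² / E
  colored: (1177 − 1144.125)² / 1144.125 = 0.9446
  colorless: (857 − 889.875)² / 889.875 = 1.2145
χ² = 0.9446 + 1.2145 = 2.1591 ≈ 2.159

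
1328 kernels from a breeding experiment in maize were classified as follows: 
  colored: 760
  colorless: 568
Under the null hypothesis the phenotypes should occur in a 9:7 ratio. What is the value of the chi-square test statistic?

0.517

Under the 9:7 hypothesis (Σ ratio = 16, N = 1328):
  colored: 1328 × 9/16 = 747
  colorless: 1328 × 7/16 = 581
χ² = Σ (O − E)² / E
  colored: (760 − 747)² / 747 = 0.2262
  colorless: (568 − 581)² / 581 = 0.2909
χ² = 0.2262 + 0.2909 = 0.5171 ≈ 0.517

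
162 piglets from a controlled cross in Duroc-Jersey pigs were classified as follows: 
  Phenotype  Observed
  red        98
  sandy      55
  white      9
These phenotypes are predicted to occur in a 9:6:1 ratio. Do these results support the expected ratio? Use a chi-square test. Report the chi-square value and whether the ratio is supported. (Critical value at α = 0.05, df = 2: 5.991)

Under the 9:6:1 hypothesis (Σ ratio = 16, N = 162):
  red: 162 × 9/16 = 91.125
  sandy: 162 × 6/16 = 60.75
  white: 162 × 1/16 = 10.125
χ² = Σ (O − E)² / E
  red: (98 − 91.125)² / 91.125 = 0.5187
  sandy: (55 − 60.75)² / 60.75 = 0.5442
  white: (9 − 10.125)² / 10.125 = 0.1250
χ² = 0.5187 + 0.5442 + 0.1250 = 1.1879 ≈ 1.188
Degrees of freedom = 3 − 1 = 2; critical value at α = 0.05 is 5.991.
Since 1.188 < 5.991, we fail to reject the null hypothesis — the data are consistent with the 9:6:1 ratio.

1.188; consistent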